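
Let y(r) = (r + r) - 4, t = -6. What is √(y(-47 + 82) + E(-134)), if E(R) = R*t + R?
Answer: 4*√46 ≈ 27.129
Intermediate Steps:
y(r) = -4 + 2*r (y(r) = 2*r - 4 = -4 + 2*r)
E(R) = -5*R (E(R) = R*(-6) + R = -6*R + R = -5*R)
√(y(-47 + 82) + E(-134)) = √((-4 + 2*(-47 + 82)) - 5*(-134)) = √((-4 + 2*35) + 670) = √((-4 + 70) + 670) = √(66 + 670) = √736 = 4*√46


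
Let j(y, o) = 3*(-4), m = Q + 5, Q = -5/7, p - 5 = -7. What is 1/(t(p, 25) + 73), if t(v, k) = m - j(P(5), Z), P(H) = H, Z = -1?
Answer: 7/625 ≈ 0.011200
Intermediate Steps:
p = -2 (p = 5 - 7 = -2)
Q = -5/7 (Q = -5*⅐ = -5/7 ≈ -0.71429)
m = 30/7 (m = -5/7 + 5 = 30/7 ≈ 4.2857)
j(y, o) = -12
t(v, k) = 114/7 (t(v, k) = 30/7 - 1*(-12) = 30/7 + 12 = 114/7)
1/(t(p, 25) + 73) = 1/(114/7 + 73) = 1/(625/7) = 7/625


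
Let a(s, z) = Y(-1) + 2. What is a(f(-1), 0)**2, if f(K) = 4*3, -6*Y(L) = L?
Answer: 169/36 ≈ 4.6944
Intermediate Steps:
Y(L) = -L/6
f(K) = 12
a(s, z) = 13/6 (a(s, z) = -1/6*(-1) + 2 = 1/6 + 2 = 13/6)
a(f(-1), 0)**2 = (13/6)**2 = 169/36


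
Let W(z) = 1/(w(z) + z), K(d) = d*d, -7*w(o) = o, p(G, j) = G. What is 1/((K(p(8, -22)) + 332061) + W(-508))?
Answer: 3048/1012316993 ≈ 3.0109e-6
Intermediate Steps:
w(o) = -o/7
K(d) = d²
W(z) = 7/(6*z) (W(z) = 1/(-z/7 + z) = 1/(6*z/7) = 7/(6*z))
1/((K(p(8, -22)) + 332061) + W(-508)) = 1/((8² + 332061) + (7/6)/(-508)) = 1/((64 + 332061) + (7/6)*(-1/508)) = 1/(332125 - 7/3048) = 1/(1012316993/3048) = 3048/1012316993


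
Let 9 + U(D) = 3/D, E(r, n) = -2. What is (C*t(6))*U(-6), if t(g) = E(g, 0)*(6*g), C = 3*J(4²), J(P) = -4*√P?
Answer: -32832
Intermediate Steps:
U(D) = -9 + 3/D
C = -48 (C = 3*(-4*√(4²)) = 3*(-4*√16) = 3*(-4*4) = 3*(-16) = -48)
t(g) = -12*g
(C*t(6))*U(-6) = (-(-576)*6)*(-9 + 3/(-6)) = (-48*(-72))*(-9 + 3*(-⅙)) = 3456*(-9 - ½) = 3456*(-19/2) = -32832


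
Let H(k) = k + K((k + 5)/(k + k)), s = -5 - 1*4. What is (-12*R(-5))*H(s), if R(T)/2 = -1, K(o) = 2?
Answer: -168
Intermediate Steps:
s = -9 (s = -5 - 4 = -9)
R(T) = -2 (R(T) = 2*(-1) = -2)
H(k) = 2 + k (H(k) = k + 2 = 2 + k)
(-12*R(-5))*H(s) = (-12*(-2))*(2 - 9) = 24*(-7) = -168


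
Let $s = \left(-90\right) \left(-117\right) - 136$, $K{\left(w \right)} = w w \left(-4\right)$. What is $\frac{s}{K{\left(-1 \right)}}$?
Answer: $- \frac{5197}{2} \approx -2598.5$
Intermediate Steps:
$K{\left(w \right)} = - 4 w^{2}$ ($K{\left(w \right)} = w^{2} \left(-4\right) = - 4 w^{2}$)
$s = 10394$ ($s = 10530 - 136 = 10394$)
$\frac{s}{K{\left(-1 \right)}} = \frac{10394}{\left(-4\right) \left(-1\right)^{2}} = \frac{10394}{\left(-4\right) 1} = \frac{10394}{-4} = 10394 \left(- \frac{1}{4}\right) = - \frac{5197}{2}$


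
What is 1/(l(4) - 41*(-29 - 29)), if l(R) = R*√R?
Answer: 1/2386 ≈ 0.00041911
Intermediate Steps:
l(R) = R^(3/2)
1/(l(4) - 41*(-29 - 29)) = 1/(4^(3/2) - 41*(-29 - 29)) = 1/(8 - 41*(-58)) = 1/(8 + 2378) = 1/2386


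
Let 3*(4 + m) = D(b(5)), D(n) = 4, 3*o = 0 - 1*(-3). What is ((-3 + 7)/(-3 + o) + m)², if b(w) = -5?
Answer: 196/9 ≈ 21.778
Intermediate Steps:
o = 1 (o = (0 - 1*(-3))/3 = (0 + 3)/3 = (⅓)*3 = 1)
m = -8/3 (m = -4 + (⅓)*4 = -4 + 4/3 = -8/3 ≈ -2.6667)
((-3 + 7)/(-3 + o) + m)² = ((-3 + 7)/(-3 + 1) - 8/3)² = (4/(-2) - 8/3)² = (4*(-½) - 8/3)² = (-2 - 8/3)² = (-14/3)² = 196/9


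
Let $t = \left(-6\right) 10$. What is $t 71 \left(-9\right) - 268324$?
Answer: $-229984$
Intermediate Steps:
$t = -60$
$t 71 \left(-9\right) - 268324 = \left(-60\right) 71 \left(-9\right) - 268324 = \left(-4260\right) \left(-9\right) - 268324 = 38340 - 268324 = -229984$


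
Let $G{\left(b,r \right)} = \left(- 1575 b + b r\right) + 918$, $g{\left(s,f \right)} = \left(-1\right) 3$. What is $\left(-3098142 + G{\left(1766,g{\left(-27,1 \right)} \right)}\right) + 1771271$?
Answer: $-4112701$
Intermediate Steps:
$g{\left(s,f \right)} = -3$
$G{\left(b,r \right)} = 918 - 1575 b + b r$
$\left(-3098142 + G{\left(1766,g{\left(-27,1 \right)} \right)}\right) + 1771271 = \left(-3098142 + \left(918 - 2781450 + 1766 \left(-3\right)\right)\right) + 1771271 = \left(-3098142 - 2785830\right) + 1771271 = -5883972 + 1771271 = -4112701$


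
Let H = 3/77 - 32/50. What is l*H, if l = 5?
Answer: -1157/385 ≈ -3.0052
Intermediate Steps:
H = -1157/1925 (H = 3*(1/77) - 32*1/50 = 3/77 - 16/25 = -1157/1925 ≈ -0.60104)
l*H = 5*(-1157/1925) = -1157/385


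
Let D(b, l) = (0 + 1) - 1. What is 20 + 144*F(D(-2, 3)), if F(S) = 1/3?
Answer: 68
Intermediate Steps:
D(b, l) = 0 (D(b, l) = 1 - 1 = 0)
F(S) = ⅓
20 + 144*F(D(-2, 3)) = 20 + 144*(⅓) = 20 + 48 = 68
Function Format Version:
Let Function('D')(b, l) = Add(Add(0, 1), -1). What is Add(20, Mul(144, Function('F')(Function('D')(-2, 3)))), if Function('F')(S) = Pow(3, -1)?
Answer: 68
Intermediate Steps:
Function('D')(b, l) = 0 (Function('D')(b, l) = Add(1, -1) = 0)
Function('F')(S) = Rational(1, 3)
Add(20, Mul(144, Function('F')(Function('D')(-2, 3)))) = Add(20, Mul(144, Rational(1, 3))) = Add(20, 48) = 68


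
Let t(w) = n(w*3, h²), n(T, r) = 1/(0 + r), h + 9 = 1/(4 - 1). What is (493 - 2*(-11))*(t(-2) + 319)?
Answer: 111061295/676 ≈ 1.6429e+5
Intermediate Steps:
h = -26/3 (h = -9 + 1/(4 - 1) = -9 + 1/3 = -9 + ⅓ = -26/3 ≈ -8.6667)
n(T, r) = 1/r
t(w) = 9/676 (t(w) = 1/((-26/3)²) = 1/(676/9) = 9/676)
(493 - 2*(-11))*(t(-2) + 319) = (493 - 2*(-11))*(9/676 + 319) = (493 + 22)*(215653/676) = 515*(215653/676) = 111061295/676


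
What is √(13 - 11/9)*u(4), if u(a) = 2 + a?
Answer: 2*√106 ≈ 20.591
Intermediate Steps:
√(13 - 11/9)*u(4) = √(13 - 11/9)*(2 + 4) = √(13 - 11*⅑)*6 = √(13 - 11/9)*6 = √(106/9)*6 = (√106/3)*6 = 2*√106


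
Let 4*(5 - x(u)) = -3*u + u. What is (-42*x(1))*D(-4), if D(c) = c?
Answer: 924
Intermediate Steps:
x(u) = 5 + u/2 (x(u) = 5 - (-3*u + u)/4 = 5 - (-1)*u/2 = 5 + u/2)
(-42*x(1))*D(-4) = -42*(5 + (½)*1)*(-4) = -42*(5 + ½)*(-4) = -42*11/2*(-4) = -231*(-4) = 924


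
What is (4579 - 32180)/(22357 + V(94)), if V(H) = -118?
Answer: -3943/3177 ≈ -1.2411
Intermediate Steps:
(4579 - 32180)/(22357 + V(94)) = (4579 - 32180)/(22357 - 118) = -27601/22239 = -27601*1/22239 = -3943/3177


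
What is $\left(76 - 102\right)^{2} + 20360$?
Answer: $21036$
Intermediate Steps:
$\left(76 - 102\right)^{2} + 20360 = \left(-26\right)^{2} + 20360 = 676 + 20360 = 21036$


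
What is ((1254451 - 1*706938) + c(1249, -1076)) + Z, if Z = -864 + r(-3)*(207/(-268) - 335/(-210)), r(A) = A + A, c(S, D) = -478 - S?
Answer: 511132205/938 ≈ 5.4492e+5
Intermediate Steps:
r(A) = 2*A
Z = -815063/938 (Z = -864 + (2*(-3))*(207/(-268) - 335/(-210)) = -864 - 6*(207*(-1/268) - 335*(-1/210)) = -864 - 6*(-207/268 + 67/42) = -864 - 6*4631/5628 = -864 - 4631/938 = -815063/938 ≈ -868.94)
((1254451 - 1*706938) + c(1249, -1076)) + Z = ((1254451 - 1*706938) + (-478 - 1*1249)) - 815063/938 = ((1254451 - 706938) + (-478 - 1249)) - 815063/938 = (547513 - 1727) - 815063/938 = 545786 - 815063/938 = 511132205/938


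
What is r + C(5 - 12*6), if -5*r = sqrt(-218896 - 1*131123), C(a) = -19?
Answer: -19 - 3*I*sqrt(38891)/5 ≈ -19.0 - 118.32*I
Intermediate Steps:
r = -3*I*sqrt(38891)/5 (r = -sqrt(-218896 - 1*131123)/5 = -sqrt(-218896 - 131123)/5 = -3*I*sqrt(38891)/5 ≈ -118.32*I)
r + C(5 - 12*6) = -3*I*sqrt(38891)/5 - 19 = -19 - 3*I*sqrt(38891)/5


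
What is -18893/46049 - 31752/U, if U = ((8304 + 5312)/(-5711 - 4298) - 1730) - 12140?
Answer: 667309058353/355187311103 ≈ 1.8788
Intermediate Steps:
U = -138838446/10009 (U = (13616/(-10009) - 1730) - 12140 = (13616*(-1/10009) - 1730) - 12140 = (-13616/10009 - 1730) - 12140 = -17329186/10009 - 12140 = -138838446/10009 ≈ -13871.)
-18893/46049 - 31752/U = -18893/46049 - 31752/(-138838446/10009) = -18893*1/46049 - 31752*(-10009/138838446) = -18893/46049 + 17655876/7713247 = 667309058353/355187311103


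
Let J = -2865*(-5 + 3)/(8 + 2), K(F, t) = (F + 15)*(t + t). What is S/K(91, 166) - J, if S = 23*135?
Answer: -20161911/35192 ≈ -572.91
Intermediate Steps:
K(F, t) = 2*t*(15 + F) (K(F, t) = (15 + F)*(2*t) = 2*t*(15 + F))
S = 3105
J = 573 (J = -(-5730)/10 = -2865*(-⅕) = 573)
S/K(91, 166) - J = 3105/((2*166*(15 + 91))) - 1*573 = 3105/((2*166*106)) - 573 = 3105/35192 - 573 = -20161911/35192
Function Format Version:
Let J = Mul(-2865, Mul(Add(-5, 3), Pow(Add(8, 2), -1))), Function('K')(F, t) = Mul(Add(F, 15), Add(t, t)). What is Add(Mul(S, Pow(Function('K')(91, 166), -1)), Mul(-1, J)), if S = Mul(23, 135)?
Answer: Rational(-20161911, 35192) ≈ -572.91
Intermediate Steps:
Function('K')(F, t) = Mul(2, t, Add(15, F)) (Function('K')(F, t) = Mul(Add(15, F), Mul(2, t)) = Mul(2, t, Add(15, F)))
S = 3105
J = 573 (J = Mul(-2865, Mul(-2, Pow(10, -1))) = Mul(-2865, Mul(-2, Rational(1, 10))) = Mul(-2865, Rational(-1, 5)) = 573)
Add(Mul(S, Pow(Function('K')(91, 166), -1)), Mul(-1, J)) = Add(Mul(3105, Pow(Mul(2, 166, Add(15, 91)), -1)), Mul(-1, 573)) = Add(Mul(3105, Pow(Mul(2, 166, 106), -1)), -573) = Add(Mul(3105, Pow(35192, -1)), -573) = Add(Mul(3105, Rational(1, 35192)), -573) = Add(Rational(3105, 35192), -573) = Rational(-20161911, 35192)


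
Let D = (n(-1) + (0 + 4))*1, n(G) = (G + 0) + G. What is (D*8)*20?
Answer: 320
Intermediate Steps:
n(G) = 2*G (n(G) = G + G = 2*G)
D = 2 (D = (2*(-1) + (0 + 4))*1 = (-2 + 4)*1 = 2*1 = 2)
(D*8)*20 = (2*8)*20 = 16*20 = 320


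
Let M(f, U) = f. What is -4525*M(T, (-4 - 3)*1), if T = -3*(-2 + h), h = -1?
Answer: -40725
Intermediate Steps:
T = 9 (T = -3*(-2 - 1) = -3*(-3) = 9)
-4525*M(T, (-4 - 3)*1) = -4525*9 = -40725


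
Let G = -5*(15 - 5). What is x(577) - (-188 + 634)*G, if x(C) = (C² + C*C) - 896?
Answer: 687262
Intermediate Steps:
G = -50 (G = -5*10 = -50)
x(C) = -896 + 2*C² (x(C) = (C² + C²) - 896 = 2*C² - 896 = -896 + 2*C²)
x(577) - (-188 + 634)*G = (-896 + 2*577²) - (-188 + 634)*(-50) = (-896 + 2*332929) - 446*(-50) = (-896 + 665858) - 1*(-22300) = 664962 + 22300 = 687262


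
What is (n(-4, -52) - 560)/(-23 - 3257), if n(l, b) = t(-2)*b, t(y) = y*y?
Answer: 48/205 ≈ 0.23415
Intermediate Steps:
t(y) = y²
n(l, b) = 4*b (n(l, b) = (-2)²*b = 4*b)
(n(-4, -52) - 560)/(-23 - 3257) = (4*(-52) - 560)/(-23 - 3257) = (-208 - 560)/(-3280) = -768*(-1/3280) = 48/205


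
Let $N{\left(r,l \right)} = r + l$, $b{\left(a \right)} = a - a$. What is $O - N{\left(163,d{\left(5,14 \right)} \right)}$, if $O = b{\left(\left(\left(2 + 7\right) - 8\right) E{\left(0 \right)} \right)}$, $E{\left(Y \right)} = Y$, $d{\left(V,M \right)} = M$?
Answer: $-177$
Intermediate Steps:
$b{\left(a \right)} = 0$
$O = 0$
$N{\left(r,l \right)} = l + r$
$O - N{\left(163,d{\left(5,14 \right)} \right)} = 0 - \left(14 + 163\right) = 0 - 177 = -177$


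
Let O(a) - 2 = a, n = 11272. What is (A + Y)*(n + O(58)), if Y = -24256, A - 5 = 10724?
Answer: -153287964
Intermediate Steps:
A = 10729 (A = 5 + 10724 = 10729)
O(a) = 2 + a
(A + Y)*(n + O(58)) = (10729 - 24256)*(11272 + (2 + 58)) = -13527*(11272 + 60) = -13527*11332 = -153287964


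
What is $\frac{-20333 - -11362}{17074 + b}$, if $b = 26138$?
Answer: $- \frac{8971}{43212} \approx -0.2076$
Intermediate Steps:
$\frac{-20333 - -11362}{17074 + b} = \frac{-20333 - -11362}{17074 + 26138} = \frac{-20333 + 11362}{43212} = \left(-8971\right) \frac{1}{43212} = - \frac{8971}{43212}$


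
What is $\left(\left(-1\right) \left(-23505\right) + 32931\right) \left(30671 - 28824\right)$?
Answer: $104237292$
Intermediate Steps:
$\left(\left(-1\right) \left(-23505\right) + 32931\right) \left(30671 - 28824\right) = \left(23505 + 32931\right) 1847 = 56436 \cdot 1847 = 104237292$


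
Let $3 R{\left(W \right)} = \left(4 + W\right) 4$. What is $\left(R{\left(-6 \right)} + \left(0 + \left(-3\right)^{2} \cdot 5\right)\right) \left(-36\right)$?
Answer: $-1524$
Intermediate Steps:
$R{\left(W \right)} = \frac{16}{3} + \frac{4 W}{3}$ ($R{\left(W \right)} = \frac{\left(4 + W\right) 4}{3} = \frac{16 + 4 W}{3} = \frac{16}{3} + \frac{4 W}{3}$)
$\left(R{\left(-6 \right)} + \left(0 + \left(-3\right)^{2} \cdot 5\right)\right) \left(-36\right) = \left(\left(\frac{16}{3} + \frac{4}{3} \left(-6\right)\right) + \left(0 + \left(-3\right)^{2} \cdot 5\right)\right) \left(-36\right) = \left(\left(\frac{16}{3} - 8\right) + \left(0 + 9 \cdot 5\right)\right) \left(-36\right) = \left(- \frac{8}{3} + \left(0 + 45\right)\right) \left(-36\right) = \left(- \frac{8}{3} + 45\right) \left(-36\right) = \frac{127}{3} \left(-36\right) = -1524$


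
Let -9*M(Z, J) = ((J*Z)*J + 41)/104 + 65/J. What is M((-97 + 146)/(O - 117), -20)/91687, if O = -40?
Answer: 66229/13473588024 ≈ 4.9155e-6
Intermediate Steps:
M(Z, J) = -41/936 - 65/(9*J) - Z*J²/936 (M(Z, J) = -(((J*Z)*J + 41)/104 + 65/J)/9 = -((Z*J² + 41)*(1/104) + 65/J)/9 = -((41 + Z*J²)*(1/104) + 65/J)/9 = -((41/104 + Z*J²/104) + 65/J)/9 = -(41/104 + 65/J + Z*J²/104)/9 = -41/936 - 65/(9*J) - Z*J²/936)
M((-97 + 146)/(O - 117), -20)/91687 = ((1/936)*(-6760 - 1*(-20)*(41 + ((-97 + 146)/(-40 - 117))*(-20)²))/(-20))/91687 = ((1/936)*(-1/20)*(-6760 - 1*(-20)*(41 + (49/(-157))*400)))*(1/91687) = ((1/936)*(-1/20)*(-6760 - 1*(-20)*(41 + (49*(-1/157))*400)))*(1/91687) = ((1/936)*(-1/20)*(-6760 - 1*(-20)*(41 - 49/157*400)))*(1/91687) = ((1/936)*(-1/20)*(-6760 - 1*(-20)*(41 - 19600/157)))*(1/91687) = ((1/936)*(-1/20)*(-6760 - 1*(-20)*(-13163/157)))*(1/91687) = ((1/936)*(-1/20)*(-6760 - 263260/157))*(1/91687) = ((1/936)*(-1/20)*(-1324580/157))*(1/91687) = (66229/146952)*(1/91687) = 66229/13473588024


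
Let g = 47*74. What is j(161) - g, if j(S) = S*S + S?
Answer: 22604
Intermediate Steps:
g = 3478
j(S) = S + S² (j(S) = S² + S = S + S²)
j(161) - g = 161*(1 + 161) - 1*3478 = 161*162 - 3478 = 26082 - 3478 = 22604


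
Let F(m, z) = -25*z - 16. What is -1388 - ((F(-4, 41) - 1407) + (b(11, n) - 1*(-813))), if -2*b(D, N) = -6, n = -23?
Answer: 244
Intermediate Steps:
b(D, N) = 3 (b(D, N) = -½*(-6) = 3)
F(m, z) = -16 - 25*z
-1388 - ((F(-4, 41) - 1407) + (b(11, n) - 1*(-813))) = -1388 - (((-16 - 25*41) - 1407) + (3 - 1*(-813))) = -1388 - (((-16 - 1025) - 1407) + (3 + 813)) = -1388 - ((-1041 - 1407) + 816) = -1388 - (-2448 + 816) = -1388 - 1*(-1632) = -1388 + 1632 = 244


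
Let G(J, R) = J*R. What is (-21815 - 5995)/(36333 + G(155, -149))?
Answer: -13905/6619 ≈ -2.1008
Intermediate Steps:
(-21815 - 5995)/(36333 + G(155, -149)) = (-21815 - 5995)/(36333 + 155*(-149)) = -27810/(36333 - 23095) = -27810/13238 = -27810*1/13238 = -13905/6619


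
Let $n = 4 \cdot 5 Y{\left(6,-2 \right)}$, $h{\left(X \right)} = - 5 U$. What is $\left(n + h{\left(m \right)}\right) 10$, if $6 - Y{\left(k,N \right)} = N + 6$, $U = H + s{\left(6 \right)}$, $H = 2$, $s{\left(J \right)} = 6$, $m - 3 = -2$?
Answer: $0$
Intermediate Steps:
$m = 1$ ($m = 3 - 2 = 1$)
$U = 8$ ($U = 2 + 6 = 8$)
$h{\left(X \right)} = -40$ ($h{\left(X \right)} = \left(-5\right) 8 = -40$)
$Y{\left(k,N \right)} = - N$ ($Y{\left(k,N \right)} = 6 - \left(N + 6\right) = 6 - \left(6 + N\right) = - N$)
$n = 40$ ($n = 4 \cdot 5 \left(\left(-1\right) \left(-2\right)\right) = 20 \cdot 2 = 40$)
$\left(n + h{\left(m \right)}\right) 10 = \left(40 - 40\right) 10 = 0 \cdot 10 = 0$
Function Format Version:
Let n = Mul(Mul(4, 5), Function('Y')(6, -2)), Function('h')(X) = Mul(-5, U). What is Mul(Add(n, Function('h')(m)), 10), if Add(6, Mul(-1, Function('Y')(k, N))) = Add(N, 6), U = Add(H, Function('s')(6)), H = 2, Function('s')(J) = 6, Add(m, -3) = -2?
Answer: 0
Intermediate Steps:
m = 1 (m = Add(3, -2) = 1)
U = 8 (U = Add(2, 6) = 8)
Function('h')(X) = -40 (Function('h')(X) = Mul(-5, 8) = -40)
Function('Y')(k, N) = Mul(-1, N) (Function('Y')(k, N) = Add(6, Mul(-1, Add(N, 6))) = Add(6, Mul(-1, Add(6, N))) = Add(6, Add(-6, Mul(-1, N))) = Mul(-1, N))
n = 40 (n = Mul(Mul(4, 5), Mul(-1, -2)) = Mul(20, 2) = 40)
Mul(Add(n, Function('h')(m)), 10) = Mul(Add(40, -40), 10) = Mul(0, 10) = 0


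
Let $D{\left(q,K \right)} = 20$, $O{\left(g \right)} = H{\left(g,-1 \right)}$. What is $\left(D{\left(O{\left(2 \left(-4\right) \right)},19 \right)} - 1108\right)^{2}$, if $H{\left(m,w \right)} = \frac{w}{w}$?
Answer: $1183744$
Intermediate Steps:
$H{\left(m,w \right)} = 1$
$O{\left(g \right)} = 1$
$\left(D{\left(O{\left(2 \left(-4\right) \right)},19 \right)} - 1108\right)^{2} = \left(20 - 1108\right)^{2} = \left(-1088\right)^{2} = 1183744$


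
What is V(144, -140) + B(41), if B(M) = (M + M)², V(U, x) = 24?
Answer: 6748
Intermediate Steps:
B(M) = 4*M² (B(M) = (2*M)² = 4*M²)
V(144, -140) + B(41) = 24 + 4*41² = 24 + 4*1681 = 24 + 6724 = 6748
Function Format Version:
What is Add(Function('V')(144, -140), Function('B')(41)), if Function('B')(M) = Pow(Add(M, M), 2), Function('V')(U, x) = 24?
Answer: 6748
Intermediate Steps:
Function('B')(M) = Mul(4, Pow(M, 2)) (Function('B')(M) = Pow(Mul(2, M), 2) = Mul(4, Pow(M, 2)))
Add(Function('V')(144, -140), Function('B')(41)) = Add(24, Mul(4, Pow(41, 2))) = Add(24, Mul(4, 1681)) = Add(24, 6724) = 6748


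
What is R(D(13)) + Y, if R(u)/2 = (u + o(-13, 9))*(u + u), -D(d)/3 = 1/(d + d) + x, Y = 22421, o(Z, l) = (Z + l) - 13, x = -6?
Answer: 3799844/169 ≈ 22484.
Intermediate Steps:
o(Z, l) = -13 + Z + l
D(d) = 18 - 3/(2*d) (D(d) = -3*(1/(d + d) - 6) = -3*(1/(2*d) - 6) = -3*(-6 + 1/(2*d)) = 18 - 3/(2*d))
R(u) = 4*u*(-17 + u) (R(u) = 2*((u + (-13 - 13 + 9))*(u + u)) = 2*((u - 17)*(2*u)) = 2*((-17 + u)*(2*u)) = 2*(2*u*(-17 + u)) = 4*u*(-17 + u))
R(D(13)) + Y = 4*(18 - 3/2/13)*(-17 + (18 - 3/2/13)) + 22421 = 4*(18 - 3/2*1/13)*(-17 + (18 - 3/2*1/13)) + 22421 = 4*(18 - 3/26)*(-17 + (18 - 3/26)) + 22421 = 4*(465/26)*(-17 + 465/26) + 22421 = 4*(465/26)*(23/26) + 22421 = 10695/169 + 22421 = 3799844/169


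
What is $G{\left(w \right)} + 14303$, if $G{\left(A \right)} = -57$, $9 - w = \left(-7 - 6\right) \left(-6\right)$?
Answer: $14246$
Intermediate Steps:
$w = -69$ ($w = 9 - \left(-7 - 6\right) \left(-6\right) = 9 - \left(-13\right) \left(-6\right) = 9 - 78 = -69$)
$G{\left(w \right)} + 14303 = -57 + 14303 = 14246$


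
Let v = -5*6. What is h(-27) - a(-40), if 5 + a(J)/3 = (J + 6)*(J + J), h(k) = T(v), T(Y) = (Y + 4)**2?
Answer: -7469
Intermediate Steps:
v = -30
T(Y) = (4 + Y)**2
h(k) = 676 (h(k) = (4 - 30)**2 = (-26)**2 = 676)
a(J) = -15 + 6*J*(6 + J) (a(J) = -15 + 3*((J + 6)*(J + J)) = -15 + 3*((6 + J)*(2*J)) = -15 + 3*(2*J*(6 + J)) = -15 + 6*J*(6 + J))
h(-27) - a(-40) = 676 - (-15 + 6*(-40)**2 + 36*(-40)) = 676 - (-15 + 6*1600 - 1440) = 676 - (-15 + 9600 - 1440) = 676 - 1*8145 = 676 - 8145 = -7469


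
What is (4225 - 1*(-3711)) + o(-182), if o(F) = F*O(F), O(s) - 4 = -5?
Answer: 8118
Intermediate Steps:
O(s) = -1 (O(s) = 4 - 5 = -1)
o(F) = -F (o(F) = F*(-1) = -F)
(4225 - 1*(-3711)) + o(-182) = (4225 - 1*(-3711)) - 1*(-182) = (4225 + 3711) + 182 = 7936 + 182 = 8118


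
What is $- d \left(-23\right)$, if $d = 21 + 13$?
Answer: $782$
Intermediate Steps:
$d = 34$
$- d \left(-23\right) = \left(-1\right) 34 \left(-23\right) = \left(-34\right) \left(-23\right) = 782$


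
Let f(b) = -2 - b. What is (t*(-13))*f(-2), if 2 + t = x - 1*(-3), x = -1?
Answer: 0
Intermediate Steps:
t = 0 (t = -2 + (-1 - 1*(-3)) = -2 + (-1 + 3) = -2 + 2 = 0)
(t*(-13))*f(-2) = (0*(-13))*(-2 - 1*(-2)) = 0*(-2 + 2) = 0*0 = 0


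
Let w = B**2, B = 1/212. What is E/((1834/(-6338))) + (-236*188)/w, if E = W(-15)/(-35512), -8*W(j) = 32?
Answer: -16234019019774561/8141126 ≈ -1.9941e+9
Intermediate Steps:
B = 1/212 ≈ 0.0047170
W(j) = -4 (W(j) = -1/8*32 = -4)
w = 1/44944 (w = (1/212)**2 = 1/44944 ≈ 2.2250e-5)
E = 1/8878 (E = -4/(-35512) = -4*(-1/35512) = 1/8878 ≈ 0.00011264)
E/((1834/(-6338))) + (-236*188)/w = 1/(8878*((1834/(-6338)))) + (-236*188)/(1/44944) = 1/(8878*((1834*(-1/6338)))) - 44368*44944 = 1/(8878*(-917/3169)) - 1994075392 = (1/8878)*(-3169/917) - 1994075392 = -3169/8141126 - 1994075392 = -16234019019774561/8141126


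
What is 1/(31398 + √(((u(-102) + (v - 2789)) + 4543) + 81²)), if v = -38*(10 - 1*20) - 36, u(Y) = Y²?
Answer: 31398/985815341 - √19063/985815341 ≈ 3.1710e-5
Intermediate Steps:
v = 344 (v = -38*(10 - 20) - 36 = -38*(-10) - 36 = 380 - 36 = 344)
1/(31398 + √(((u(-102) + (v - 2789)) + 4543) + 81²)) = 1/(31398 + √((((-102)² + (344 - 2789)) + 4543) + 81²)) = 1/(31398 + √(((10404 - 2445) + 4543) + 6561)) = 1/(31398 + √((7959 + 4543) + 6561)) = 1/(31398 + √(12502 + 6561)) = 1/(31398 + √19063)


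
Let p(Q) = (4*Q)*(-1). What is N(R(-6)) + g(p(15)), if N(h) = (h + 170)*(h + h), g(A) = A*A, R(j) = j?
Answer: 1632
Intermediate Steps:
p(Q) = -4*Q
g(A) = A**2
N(h) = 2*h*(170 + h) (N(h) = (170 + h)*(2*h) = 2*h*(170 + h))
N(R(-6)) + g(p(15)) = 2*(-6)*(170 - 6) + (-4*15)**2 = 2*(-6)*164 + (-60)**2 = -1968 + 3600 = 1632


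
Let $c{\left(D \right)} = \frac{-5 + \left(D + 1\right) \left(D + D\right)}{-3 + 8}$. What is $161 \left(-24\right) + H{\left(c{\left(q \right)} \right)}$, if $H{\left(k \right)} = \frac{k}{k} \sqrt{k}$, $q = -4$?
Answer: $-3864 + \frac{\sqrt{95}}{5} \approx -3862.1$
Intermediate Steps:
$c{\left(D \right)} = -1 + \frac{2 D \left(1 + D\right)}{5}$ ($c{\left(D \right)} = \frac{-5 + \left(1 + D\right) 2 D}{5} = \left(-5 + 2 D \left(1 + D\right)\right) \frac{1}{5} = -1 + \frac{2 D \left(1 + D\right)}{5}$)
$H{\left(k \right)} = \sqrt{k}$ ($H{\left(k \right)} = 1 \sqrt{k} = \sqrt{k}$)
$161 \left(-24\right) + H{\left(c{\left(q \right)} \right)} = 161 \left(-24\right) + \sqrt{-1 + \frac{2}{5} \left(-4\right) + \frac{2 \left(-4\right)^{2}}{5}} = -3864 + \sqrt{-1 - \frac{8}{5} + \frac{2}{5} \cdot 16} = -3864 + \sqrt{-1 - \frac{8}{5} + \frac{32}{5}} = -3864 + \sqrt{\frac{19}{5}} = -3864 + \frac{\sqrt{95}}{5}$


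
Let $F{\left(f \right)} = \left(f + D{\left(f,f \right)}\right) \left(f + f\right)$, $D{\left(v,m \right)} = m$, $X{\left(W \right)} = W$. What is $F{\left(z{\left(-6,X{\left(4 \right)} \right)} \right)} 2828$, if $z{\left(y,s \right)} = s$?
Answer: $180992$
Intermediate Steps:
$F{\left(f \right)} = 4 f^{2}$ ($F{\left(f \right)} = \left(f + f\right) \left(f + f\right) = 2 f 2 f = 4 f^{2}$)
$F{\left(z{\left(-6,X{\left(4 \right)} \right)} \right)} 2828 = 4 \cdot 4^{2} \cdot 2828 = 4 \cdot 16 \cdot 2828 = 64 \cdot 2828 = 180992$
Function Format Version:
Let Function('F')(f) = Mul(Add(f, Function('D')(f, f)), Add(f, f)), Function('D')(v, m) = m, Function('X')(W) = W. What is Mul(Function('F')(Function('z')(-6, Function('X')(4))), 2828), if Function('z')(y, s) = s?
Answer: 180992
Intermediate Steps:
Function('F')(f) = Mul(4, Pow(f, 2)) (Function('F')(f) = Mul(Add(f, f), Add(f, f)) = Mul(Mul(2, f), Mul(2, f)) = Mul(4, Pow(f, 2)))
Mul(Function('F')(Function('z')(-6, Function('X')(4))), 2828) = Mul(Mul(4, Pow(4, 2)), 2828) = Mul(Mul(4, 16), 2828) = Mul(64, 2828) = 180992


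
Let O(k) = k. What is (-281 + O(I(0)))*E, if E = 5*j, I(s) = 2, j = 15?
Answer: -20925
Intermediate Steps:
E = 75 (E = 5*15 = 75)
(-281 + O(I(0)))*E = (-281 + 2)*75 = -279*75 = -20925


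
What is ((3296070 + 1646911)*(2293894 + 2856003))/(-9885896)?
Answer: -25455843022957/9885896 ≈ -2.5750e+6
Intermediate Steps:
((3296070 + 1646911)*(2293894 + 2856003))/(-9885896) = (4942981*5149897)*(-1/9885896) = 25455843022957*(-1/9885896) = -25455843022957/9885896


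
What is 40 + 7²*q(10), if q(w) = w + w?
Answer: 1020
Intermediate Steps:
q(w) = 2*w
40 + 7²*q(10) = 40 + 7²*(2*10) = 40 + 49*20 = 40 + 980 = 1020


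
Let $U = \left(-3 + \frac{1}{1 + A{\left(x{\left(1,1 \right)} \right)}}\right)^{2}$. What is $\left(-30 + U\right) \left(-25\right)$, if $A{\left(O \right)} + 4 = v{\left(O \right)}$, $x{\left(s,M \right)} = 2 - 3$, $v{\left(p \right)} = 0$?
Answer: $\frac{4250}{9} \approx 472.22$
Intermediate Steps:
$x{\left(s,M \right)} = -1$ ($x{\left(s,M \right)} = 2 - 3 = -1$)
$A{\left(O \right)} = -4$ ($A{\left(O \right)} = -4 + 0 = -4$)
$U = \frac{100}{9}$ ($U = \left(-3 + \frac{1}{1 - 4}\right)^{2} = \left(-3 + \frac{1}{-3}\right)^{2} = \left(-3 - \frac{1}{3}\right)^{2} = \left(- \frac{10}{3}\right)^{2} = \frac{100}{9} \approx 11.111$)
$\left(-30 + U\right) \left(-25\right) = \left(-30 + \frac{100}{9}\right) \left(-25\right) = \left(- \frac{170}{9}\right) \left(-25\right) = \frac{4250}{9}$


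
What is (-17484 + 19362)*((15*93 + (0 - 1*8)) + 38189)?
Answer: 74323728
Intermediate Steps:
(-17484 + 19362)*((15*93 + (0 - 1*8)) + 38189) = 1878*((1395 + (0 - 8)) + 38189) = 1878*((1395 - 8) + 38189) = 1878*(1387 + 38189) = 1878*39576 = 74323728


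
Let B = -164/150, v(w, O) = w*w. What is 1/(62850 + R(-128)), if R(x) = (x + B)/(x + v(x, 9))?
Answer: 609600/38313355159 ≈ 1.5911e-5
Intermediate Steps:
v(w, O) = w²
B = -82/75 (B = -164*1/150 = -82/75 ≈ -1.0933)
R(x) = (-82/75 + x)/(x + x²) (R(x) = (x - 82/75)/(x + x²) = (-82/75 + x)/(x + x²))
1/(62850 + R(-128)) = 1/(62850 + (-82/75 - 128)/((-128)*(1 - 128))) = 1/(62850 - 1/128*(-9682/75)/(-127)) = 1/(62850 - 1/128*(-1/127)*(-9682/75)) = 1/(62850 - 4841/609600) = 1/(38313355159/609600) = 609600/38313355159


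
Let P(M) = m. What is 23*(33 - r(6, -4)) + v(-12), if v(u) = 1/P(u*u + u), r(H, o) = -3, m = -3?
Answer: 2483/3 ≈ 827.67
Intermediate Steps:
P(M) = -3
v(u) = -⅓ (v(u) = 1/(-3) = -⅓)
23*(33 - r(6, -4)) + v(-12) = 23*(33 - 1*(-3)) - ⅓ = 23*(33 + 3) - ⅓ = 23*36 - ⅓ = 828 - ⅓ = 2483/3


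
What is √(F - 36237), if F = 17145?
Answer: 2*I*√4773 ≈ 138.17*I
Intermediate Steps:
√(F - 36237) = √(17145 - 36237) = √(-19092) = 2*I*√4773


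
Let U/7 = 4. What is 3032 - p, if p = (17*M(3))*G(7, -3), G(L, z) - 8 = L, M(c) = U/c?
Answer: 652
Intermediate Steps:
U = 28 (U = 7*4 = 28)
M(c) = 28/c
G(L, z) = 8 + L
p = 2380 (p = (17*(28/3))*(8 + 7) = (17*(28*(1/3)))*15 = (17*(28/3))*15 = (476/3)*15 = 2380)
3032 - p = 3032 - 1*2380 = 3032 - 2380 = 652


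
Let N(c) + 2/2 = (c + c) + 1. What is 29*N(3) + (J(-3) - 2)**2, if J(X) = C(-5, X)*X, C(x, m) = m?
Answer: 223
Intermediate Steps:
N(c) = 2*c (N(c) = -1 + ((c + c) + 1) = -1 + (2*c + 1) = -1 + (1 + 2*c) = 2*c)
J(X) = X**2 (J(X) = X*X = X**2)
29*N(3) + (J(-3) - 2)**2 = 29*(2*3) + ((-3)**2 - 2)**2 = 29*6 + (9 - 2)**2 = 174 + 7**2 = 174 + 49 = 223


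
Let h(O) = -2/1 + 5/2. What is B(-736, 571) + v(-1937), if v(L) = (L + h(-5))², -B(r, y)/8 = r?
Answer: 15023681/4 ≈ 3.7559e+6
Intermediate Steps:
B(r, y) = -8*r
h(O) = ½ (h(O) = -2*1 + 5*(½) = -2 + 5/2 = ½)
v(L) = (½ + L)² (v(L) = (L + ½)² = (½ + L)²)
B(-736, 571) + v(-1937) = -8*(-736) + (1 + 2*(-1937))²/4 = 5888 + (1 - 3874)²/4 = 5888 + (¼)*(-3873)² = 5888 + (¼)*15000129 = 5888 + 15000129/4 = 15023681/4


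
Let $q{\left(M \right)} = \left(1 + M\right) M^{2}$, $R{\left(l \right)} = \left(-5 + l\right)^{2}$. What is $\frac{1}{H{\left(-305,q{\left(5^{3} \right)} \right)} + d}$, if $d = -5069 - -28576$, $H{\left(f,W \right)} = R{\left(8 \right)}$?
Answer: $\frac{1}{23516} \approx 4.2524 \cdot 10^{-5}$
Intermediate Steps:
$q{\left(M \right)} = M^{2} \left(1 + M\right)$
$H{\left(f,W \right)} = 9$ ($H{\left(f,W \right)} = \left(-5 + 8\right)^{2} = 3^{2} = 9$)
$d = 23507$ ($d = -5069 + 28576 = 23507$)
$\frac{1}{H{\left(-305,q{\left(5^{3} \right)} \right)} + d} = \frac{1}{9 + 23507} = \frac{1}{23516}$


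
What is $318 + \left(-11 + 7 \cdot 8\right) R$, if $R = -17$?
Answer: $-447$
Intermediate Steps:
$318 + \left(-11 + 7 \cdot 8\right) R = 318 + \left(-11 + 7 \cdot 8\right) \left(-17\right) = 318 + \left(-11 + 56\right) \left(-17\right) = 318 + 45 \left(-17\right) = 318 - 765 = -447$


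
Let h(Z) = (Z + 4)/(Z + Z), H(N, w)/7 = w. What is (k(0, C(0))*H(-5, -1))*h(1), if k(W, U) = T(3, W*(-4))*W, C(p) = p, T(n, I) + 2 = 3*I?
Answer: 0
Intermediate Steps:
T(n, I) = -2 + 3*I
H(N, w) = 7*w
h(Z) = (4 + Z)/(2*Z) (h(Z) = (4 + Z)/((2*Z)) = (4 + Z)*(1/(2*Z)) = (4 + Z)/(2*Z))
k(W, U) = W*(-2 - 12*W) (k(W, U) = (-2 + 3*(W*(-4)))*W = (-2 + 3*(-4*W))*W = (-2 - 12*W)*W = W*(-2 - 12*W))
(k(0, C(0))*H(-5, -1))*h(1) = ((2*0*(-1 - 6*0))*(7*(-1)))*((1/2)*(4 + 1)/1) = ((2*0*(-1 + 0))*(-7))*((1/2)*1*5) = ((2*0*(-1))*(-7))*(5/2) = (0*(-7))*(5/2) = 0*(5/2) = 0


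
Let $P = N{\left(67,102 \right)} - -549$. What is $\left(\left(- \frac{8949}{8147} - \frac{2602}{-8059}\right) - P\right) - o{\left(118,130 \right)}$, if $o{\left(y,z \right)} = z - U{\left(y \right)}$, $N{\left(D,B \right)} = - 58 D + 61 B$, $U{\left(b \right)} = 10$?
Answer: $- \frac{197349223862}{65656673} \approx -3005.8$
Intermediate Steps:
$P = 2885$ ($P = \left(\left(-58\right) 67 + 61 \cdot 102\right) - -549 = \left(-3886 + 6222\right) + 549 = 2336 + 549 = 2885$)
$o{\left(y,z \right)} = -10 + z$ ($o{\left(y,z \right)} = z - 10 = -10 + z$)
$\left(\left(- \frac{8949}{8147} - \frac{2602}{-8059}\right) - P\right) - o{\left(118,130 \right)} = \left(\left(- \frac{8949}{8147} - \frac{2602}{-8059}\right) - 2885\right) - \left(-10 + 130\right) = \left(\left(\left(-8949\right) \frac{1}{8147} - - \frac{2602}{8059}\right) - 2885\right) - 120 = \left(\left(- \frac{8949}{8147} + \frac{2602}{8059}\right) - 2885\right) - 120 = \left(- \frac{50921497}{65656673} - 2885\right) - 120 = - \frac{189470423102}{65656673} - 120 = - \frac{197349223862}{65656673}$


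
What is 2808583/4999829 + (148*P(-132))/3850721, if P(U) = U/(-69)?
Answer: 248779158268337/442817770114307 ≈ 0.56181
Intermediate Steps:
P(U) = -U/69 (P(U) = U*(-1/69) = -U/69)
2808583/4999829 + (148*P(-132))/3850721 = 2808583/4999829 + (148*(-1/69*(-132)))/3850721 = 2808583*(1/4999829) + (148*(44/23))*(1/3850721) = 2808583/4999829 + (6512/23)*(1/3850721) = 2808583/4999829 + 6512/88566583 = 248779158268337/442817770114307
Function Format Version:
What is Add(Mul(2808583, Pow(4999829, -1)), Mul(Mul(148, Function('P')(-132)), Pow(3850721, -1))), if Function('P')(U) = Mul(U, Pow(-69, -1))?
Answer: Rational(248779158268337, 442817770114307) ≈ 0.56181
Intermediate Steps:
Function('P')(U) = Mul(Rational(-1, 69), U) (Function('P')(U) = Mul(U, Rational(-1, 69)) = Mul(Rational(-1, 69), U))
Add(Mul(2808583, Pow(4999829, -1)), Mul(Mul(148, Function('P')(-132)), Pow(3850721, -1))) = Add(Mul(2808583, Pow(4999829, -1)), Mul(Mul(148, Mul(Rational(-1, 69), -132)), Pow(3850721, -1))) = Add(Mul(2808583, Rational(1, 4999829)), Mul(Mul(148, Rational(44, 23)), Rational(1, 3850721))) = Add(Rational(2808583, 4999829), Mul(Rational(6512, 23), Rational(1, 3850721))) = Add(Rational(2808583, 4999829), Rational(6512, 88566583)) = Rational(248779158268337, 442817770114307)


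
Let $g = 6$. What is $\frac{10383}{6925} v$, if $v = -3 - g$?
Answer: $- \frac{93447}{6925} \approx -13.494$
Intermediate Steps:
$v = -9$ ($v = -3 - 6 = -9$)
$\frac{10383}{6925} v = \frac{10383}{6925} \left(-9\right) = - \frac{93447}{6925}$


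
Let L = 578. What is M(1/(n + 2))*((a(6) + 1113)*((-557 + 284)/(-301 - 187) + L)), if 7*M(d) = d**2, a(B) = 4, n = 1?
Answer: 315370429/30744 ≈ 10258.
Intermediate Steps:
M(d) = d**2/7
M(1/(n + 2))*((a(6) + 1113)*((-557 + 284)/(-301 - 187) + L)) = ((1/(1 + 2))**2/7)*((4 + 1113)*((-557 + 284)/(-301 - 187) + 578)) = ((1/3)**2/7)*(1117*(-273/(-488) + 578)) = ((1/3)**2/7)*(1117*(-273*(-1/488) + 578)) = ((1/7)*(1/9))*(1117*(273/488 + 578)) = (1117*(282337/488))/63 = (1/63)*(315370429/488) = 315370429/30744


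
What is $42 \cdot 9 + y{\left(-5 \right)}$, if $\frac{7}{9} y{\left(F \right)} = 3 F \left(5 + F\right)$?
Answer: $378$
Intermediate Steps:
$y{\left(F \right)} = \frac{27 F \left(5 + F\right)}{7}$ ($y{\left(F \right)} = \frac{9 \cdot 3 F \left(5 + F\right)}{7} = \frac{27 F \left(5 + F\right)}{7}$)
$42 \cdot 9 + y{\left(-5 \right)} = 42 \cdot 9 + \frac{27}{7} \left(-5\right) \left(5 - 5\right) = 378 + \frac{27}{7} \left(-5\right) 0 = 378 + 0 = 378$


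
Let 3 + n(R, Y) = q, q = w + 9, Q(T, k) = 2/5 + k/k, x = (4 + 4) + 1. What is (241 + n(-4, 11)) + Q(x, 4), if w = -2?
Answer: 1232/5 ≈ 246.40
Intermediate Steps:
x = 9 (x = 8 + 1 = 9)
Q(T, k) = 7/5 (Q(T, k) = 2*(1/5) + 1 = 2/5 + 1 = 7/5)
q = 7 (q = -2 + 9 = 7)
n(R, Y) = 4 (n(R, Y) = -3 + 7 = 4)
(241 + n(-4, 11)) + Q(x, 4) = (241 + 4) + 7/5 = 245 + 7/5 = 1232/5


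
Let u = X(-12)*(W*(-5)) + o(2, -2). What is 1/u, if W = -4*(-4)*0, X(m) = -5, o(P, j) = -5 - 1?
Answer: -⅙ ≈ -0.16667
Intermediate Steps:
o(P, j) = -6
W = 0 (W = 16*0 = 0)
u = -6 (u = -0*(-5) - 6 = -5*0 - 6 = 0 - 6 = -6)
1/u = 1/(-6) = -⅙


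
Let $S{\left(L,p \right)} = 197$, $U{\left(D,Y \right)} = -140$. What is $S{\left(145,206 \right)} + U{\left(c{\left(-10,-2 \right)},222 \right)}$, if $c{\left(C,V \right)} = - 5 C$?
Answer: $57$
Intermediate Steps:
$S{\left(145,206 \right)} + U{\left(c{\left(-10,-2 \right)},222 \right)} = 197 - 140 = 57$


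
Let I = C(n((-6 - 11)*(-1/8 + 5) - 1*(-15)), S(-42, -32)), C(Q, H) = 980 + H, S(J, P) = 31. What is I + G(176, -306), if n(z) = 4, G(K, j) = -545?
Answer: 466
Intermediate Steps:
I = 1011 (I = 980 + 31 = 1011)
I + G(176, -306) = 1011 - 545 = 466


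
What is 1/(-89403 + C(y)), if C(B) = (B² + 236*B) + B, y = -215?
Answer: -1/94133 ≈ -1.0623e-5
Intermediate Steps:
C(B) = B² + 237*B
1/(-89403 + C(y)) = 1/(-89403 - 215*(237 - 215)) = 1/(-89403 - 215*22) = 1/(-89403 - 4730) = 1/(-94133) = -1/94133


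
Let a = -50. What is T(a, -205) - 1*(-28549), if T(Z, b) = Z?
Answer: 28499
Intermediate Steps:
T(a, -205) - 1*(-28549) = -50 - 1*(-28549) = -50 + 28549 = 28499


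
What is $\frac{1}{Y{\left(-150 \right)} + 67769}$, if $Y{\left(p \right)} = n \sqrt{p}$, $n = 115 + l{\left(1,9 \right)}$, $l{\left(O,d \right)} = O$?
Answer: $\frac{67769}{4594655761} - \frac{580 i \sqrt{6}}{4594655761} \approx 1.475 \cdot 10^{-5} - 3.0921 \cdot 10^{-7} i$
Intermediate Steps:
$n = 116$ ($n = 115 + 1 = 116$)
$Y{\left(p \right)} = 116 \sqrt{p}$
$\frac{1}{Y{\left(-150 \right)} + 67769} = \frac{1}{116 \sqrt{-150} + 67769} = \frac{1}{116 \cdot 5 i \sqrt{6} + 67769} = \frac{1}{580 i \sqrt{6} + 67769} = \frac{1}{67769 + 580 i \sqrt{6}}$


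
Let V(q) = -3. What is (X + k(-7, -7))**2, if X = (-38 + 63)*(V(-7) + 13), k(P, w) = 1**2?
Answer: 63001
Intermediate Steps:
k(P, w) = 1
X = 250 (X = (-38 + 63)*(-3 + 13) = 25*10 = 250)
(X + k(-7, -7))**2 = (250 + 1)**2 = 251**2 = 63001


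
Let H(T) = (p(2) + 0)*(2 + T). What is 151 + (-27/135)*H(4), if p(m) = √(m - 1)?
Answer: 749/5 ≈ 149.80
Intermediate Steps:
p(m) = √(-1 + m)
H(T) = 2 + T (H(T) = (√(-1 + 2) + 0)*(2 + T) = (√1 + 0)*(2 + T) = (1 + 0)*(2 + T) = 1*(2 + T) = 2 + T)
151 + (-27/135)*H(4) = 151 + (-27/135)*(2 + 4) = 151 - 27*1/135*6 = 151 - ⅕*6 = 151 - 6/5 = 749/5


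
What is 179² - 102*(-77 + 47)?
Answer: 35101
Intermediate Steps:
179² - 102*(-77 + 47) = 32041 - 102*(-30) = 32041 - 1*(-3060) = 32041 + 3060 = 35101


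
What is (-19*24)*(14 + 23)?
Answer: -16872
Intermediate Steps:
(-19*24)*(14 + 23) = -456*37 = -16872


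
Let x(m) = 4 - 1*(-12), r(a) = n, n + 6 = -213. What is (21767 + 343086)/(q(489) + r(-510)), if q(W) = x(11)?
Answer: -364853/203 ≈ -1797.3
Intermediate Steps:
n = -219 (n = -6 - 213 = -219)
r(a) = -219
x(m) = 16 (x(m) = 4 + 12 = 16)
q(W) = 16
(21767 + 343086)/(q(489) + r(-510)) = (21767 + 343086)/(16 - 219) = 364853/(-203) = 364853*(-1/203) = -364853/203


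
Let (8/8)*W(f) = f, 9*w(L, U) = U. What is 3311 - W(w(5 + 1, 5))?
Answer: 29794/9 ≈ 3310.4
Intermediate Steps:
w(L, U) = U/9
W(f) = f
3311 - W(w(5 + 1, 5)) = 3311 - 5/9 = 29794/9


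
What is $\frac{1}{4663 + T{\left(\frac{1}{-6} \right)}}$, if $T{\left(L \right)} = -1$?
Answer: $\frac{1}{4662} \approx 0.0002145$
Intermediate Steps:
$\frac{1}{4663 + T{\left(\frac{1}{-6} \right)}} = \frac{1}{4663 - 1} = \frac{1}{4662}$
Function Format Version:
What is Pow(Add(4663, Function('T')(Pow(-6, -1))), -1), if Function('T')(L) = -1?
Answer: Rational(1, 4662) ≈ 0.00021450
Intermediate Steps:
Pow(Add(4663, Function('T')(Pow(-6, -1))), -1) = Pow(Add(4663, -1), -1) = Pow(4662, -1) = Rational(1, 4662)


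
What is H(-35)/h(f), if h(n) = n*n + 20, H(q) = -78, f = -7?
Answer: -26/23 ≈ -1.1304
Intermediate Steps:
h(n) = 20 + n² (h(n) = n² + 20 = 20 + n²)
H(-35)/h(f) = -78/(20 + (-7)²) = -78/(20 + 49) = -78/69 = -78*1/69 = -26/23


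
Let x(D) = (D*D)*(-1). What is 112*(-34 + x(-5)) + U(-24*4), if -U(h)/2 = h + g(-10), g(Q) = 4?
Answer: -6424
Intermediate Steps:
x(D) = -D² (x(D) = D²*(-1) = -D²)
U(h) = -8 - 2*h (U(h) = -2*(h + 4) = -2*(4 + h) = -8 - 2*h)
112*(-34 + x(-5)) + U(-24*4) = 112*(-34 - 1*(-5)²) + (-8 - (-48)*4) = 112*(-34 - 1*25) + (-8 - 2*(-96)) = 112*(-34 - 25) + (-8 + 192) = 112*(-59) + 184 = -6608 + 184 = -6424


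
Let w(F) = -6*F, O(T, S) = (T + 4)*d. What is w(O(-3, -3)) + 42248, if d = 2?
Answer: 42236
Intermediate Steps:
O(T, S) = 8 + 2*T (O(T, S) = (T + 4)*2 = (4 + T)*2 = 8 + 2*T)
w(O(-3, -3)) + 42248 = -6*(8 + 2*(-3)) + 42248 = -6*(8 - 6) + 42248 = -6*2 + 42248 = -12 + 42248 = 42236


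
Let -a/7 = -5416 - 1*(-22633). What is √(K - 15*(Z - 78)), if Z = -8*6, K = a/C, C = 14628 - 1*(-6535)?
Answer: 3*√93769845757/21163 ≈ 43.409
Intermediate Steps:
a = -120519 (a = -7*(-5416 - 1*(-22633)) = -7*(-5416 + 22633) = -7*17217 = -120519)
C = 21163 (C = 14628 + 6535 = 21163)
K = -120519/21163 ≈ -5.6948
Z = -48
√(K - 15*(Z - 78)) = √(-120519/21163 - 15*(-48 - 78)) = √(-120519/21163 - 15*(-126)) = √(-120519/21163 + 1890) = √(39877551/21163) = 3*√93769845757/21163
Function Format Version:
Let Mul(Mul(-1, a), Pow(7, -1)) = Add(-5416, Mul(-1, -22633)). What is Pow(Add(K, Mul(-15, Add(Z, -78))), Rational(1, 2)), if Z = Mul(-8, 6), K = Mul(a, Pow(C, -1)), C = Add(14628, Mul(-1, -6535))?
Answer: Mul(Rational(3, 21163), Pow(93769845757, Rational(1, 2))) ≈ 43.409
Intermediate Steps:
a = -120519 (a = Mul(-7, Add(-5416, Mul(-1, -22633))) = Mul(-7, Add(-5416, 22633)) = Mul(-7, 17217) = -120519)
C = 21163 (C = Add(14628, 6535) = 21163)
K = Rational(-120519, 21163) (K = Mul(-120519, Pow(21163, -1)) = Mul(-120519, Rational(1, 21163)) = Rational(-120519, 21163) ≈ -5.6948)
Z = -48
Pow(Add(K, Mul(-15, Add(Z, -78))), Rational(1, 2)) = Pow(Add(Rational(-120519, 21163), Mul(-15, Add(-48, -78))), Rational(1, 2)) = Pow(Add(Rational(-120519, 21163), Mul(-15, -126)), Rational(1, 2)) = Pow(Add(Rational(-120519, 21163), 1890), Rational(1, 2)) = Pow(Rational(39877551, 21163), Rational(1, 2)) = Mul(Rational(3, 21163), Pow(93769845757, Rational(1, 2)))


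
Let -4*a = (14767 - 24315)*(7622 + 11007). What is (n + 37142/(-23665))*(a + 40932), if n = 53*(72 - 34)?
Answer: 423934675184728/4733 ≈ 8.9570e+10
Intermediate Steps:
n = 2014 (n = 53*38 = 2014)
a = 44467423 (a = -(14767 - 24315)*(7622 + 11007)/4 = -(-2387)*18629 = -¼*(-177869692) = 44467423)
(n + 37142/(-23665))*(a + 40932) = (2014 + 37142/(-23665))*(44467423 + 40932) = (2014 + 37142*(-1/23665))*44508355 = (2014 - 37142/23665)*44508355 = (47624168/23665)*44508355 = 423934675184728/4733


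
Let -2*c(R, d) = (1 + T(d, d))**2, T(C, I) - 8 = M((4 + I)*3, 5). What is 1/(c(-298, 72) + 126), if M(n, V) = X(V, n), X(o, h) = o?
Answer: 1/28 ≈ 0.035714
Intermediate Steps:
M(n, V) = V
T(C, I) = 13 (T(C, I) = 8 + 5 = 13)
c(R, d) = -98 (c(R, d) = -(1 + 13)**2/2 = -1/2*14**2 = -1/2*196 = -98)
1/(c(-298, 72) + 126) = 1/(-98 + 126) = 1/28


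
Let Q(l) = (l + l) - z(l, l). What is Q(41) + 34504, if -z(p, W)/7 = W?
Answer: 34873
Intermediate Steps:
z(p, W) = -7*W
Q(l) = 9*l (Q(l) = (l + l) - (-7)*l = 2*l + 7*l = 9*l)
Q(41) + 34504 = 9*41 + 34504 = 369 + 34504 = 34873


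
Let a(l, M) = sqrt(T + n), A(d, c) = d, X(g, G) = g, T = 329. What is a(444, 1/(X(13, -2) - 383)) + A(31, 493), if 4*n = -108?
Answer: 31 + sqrt(302) ≈ 48.378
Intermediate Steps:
n = -27 (n = (1/4)*(-108) = -27)
a(l, M) = sqrt(302) (a(l, M) = sqrt(329 - 27) = sqrt(302))
a(444, 1/(X(13, -2) - 383)) + A(31, 493) = sqrt(302) + 31 = 31 + sqrt(302)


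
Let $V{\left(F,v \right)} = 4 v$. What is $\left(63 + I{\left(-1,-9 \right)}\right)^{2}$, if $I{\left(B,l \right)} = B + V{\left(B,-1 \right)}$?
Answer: $3364$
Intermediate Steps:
$I{\left(B,l \right)} = -4 + B$ ($I{\left(B,l \right)} = B + 4 \left(-1\right) = B - 4 = -4 + B$)
$\left(63 + I{\left(-1,-9 \right)}\right)^{2} = \left(63 - 5\right)^{2} = 58^{2} = 3364$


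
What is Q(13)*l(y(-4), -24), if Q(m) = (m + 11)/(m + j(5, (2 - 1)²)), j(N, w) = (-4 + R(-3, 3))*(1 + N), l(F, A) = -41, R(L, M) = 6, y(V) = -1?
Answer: -984/25 ≈ -39.360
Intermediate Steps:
j(N, w) = 2 + 2*N (j(N, w) = (-4 + 6)*(1 + N) = 2*(1 + N) = 2 + 2*N)
Q(m) = (11 + m)/(12 + m) (Q(m) = (m + 11)/(m + (2 + 2*5)) = (11 + m)/(m + (2 + 10)) = (11 + m)/(m + 12) = (11 + m)/(12 + m))
Q(13)*l(y(-4), -24) = ((11 + 13)/(12 + 13))*(-41) = (24/25)*(-41) = -984/25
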